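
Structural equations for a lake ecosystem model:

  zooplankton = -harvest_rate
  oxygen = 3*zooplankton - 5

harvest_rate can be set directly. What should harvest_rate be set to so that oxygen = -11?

harvest_rate = 2

Substituting into the oxygen equation gives oxygen = -3*harvest_rate - 5.
Solve -3*harvest_rate - 5 = -11: harvest_rate = (-11 + 5) / -3 = 2.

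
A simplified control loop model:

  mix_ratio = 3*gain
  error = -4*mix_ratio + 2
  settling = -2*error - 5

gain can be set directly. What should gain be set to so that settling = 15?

Substituting into the error equation gives error = -12*gain + 2.
Substituting into the settling equation gives settling = 24*gain - 9.
Solve 24*gain - 9 = 15: gain = (15 + 9) / 24 = 1.

gain = 1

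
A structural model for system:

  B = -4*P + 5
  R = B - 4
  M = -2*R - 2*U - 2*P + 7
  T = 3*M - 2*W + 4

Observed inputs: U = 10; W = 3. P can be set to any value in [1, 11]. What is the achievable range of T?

-29 to 151

Substituting into the R equation gives R = -4*P + 1.
So M = 6*P - 15.
Substituting into the T equation gives T = 18*P - 47.
Linear in P, so extremes are at the endpoints: P = 1 gives T = -29; P = 11 gives T = 151.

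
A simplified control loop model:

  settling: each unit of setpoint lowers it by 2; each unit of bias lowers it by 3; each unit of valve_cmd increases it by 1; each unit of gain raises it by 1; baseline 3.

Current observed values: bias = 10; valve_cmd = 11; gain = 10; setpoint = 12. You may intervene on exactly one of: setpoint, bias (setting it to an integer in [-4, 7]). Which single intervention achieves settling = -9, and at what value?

Intervening on setpoint: settling = -2*setpoint - 6. Reaching -9 requires setpoint = 3/2, not an integer.
Intervening on bias: with other inputs at their observed values, settling = -3*bias. Solving for -9 gives bias = 3, within [-4, 7].

set bias = 3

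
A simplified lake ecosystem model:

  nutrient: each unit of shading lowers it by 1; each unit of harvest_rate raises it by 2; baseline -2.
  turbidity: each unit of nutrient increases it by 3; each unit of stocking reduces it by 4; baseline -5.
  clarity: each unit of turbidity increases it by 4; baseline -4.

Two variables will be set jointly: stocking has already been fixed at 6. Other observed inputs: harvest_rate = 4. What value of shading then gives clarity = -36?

With stocking held at 6:
Substituting into the nutrient equation gives nutrient = -shading + 6.
Substituting into the turbidity equation gives turbidity = -3*shading - 11.
Substituting into the clarity equation gives clarity = -12*shading - 48.
Solve -12*shading - 48 = -36: shading = (-36 + 48) / -12 = -1.

shading = -1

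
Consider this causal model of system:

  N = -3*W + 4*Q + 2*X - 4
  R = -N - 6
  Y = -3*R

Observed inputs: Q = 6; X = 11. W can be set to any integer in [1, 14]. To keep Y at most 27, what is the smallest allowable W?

W = 13

Substituting into the N equation gives N = -3*W + 42.
R becomes 3*W - 48.
Substituting into the Y equation gives Y = -9*W + 144.
Require -9*W + 144 ≤ 27, so W ≥ 13.
The smallest integer in [1, 14] satisfying this is 13.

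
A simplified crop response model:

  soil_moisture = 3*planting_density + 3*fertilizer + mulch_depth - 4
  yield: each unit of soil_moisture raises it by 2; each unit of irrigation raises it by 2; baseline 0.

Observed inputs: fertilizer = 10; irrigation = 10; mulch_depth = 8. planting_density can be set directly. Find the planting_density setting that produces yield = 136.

planting_density = 8

Substituting into the soil_moisture equation gives soil_moisture = 3*planting_density + 34.
yield becomes 6*planting_density + 88.
Solve 6*planting_density + 88 = 136: planting_density = (136 - 88) / 6 = 8.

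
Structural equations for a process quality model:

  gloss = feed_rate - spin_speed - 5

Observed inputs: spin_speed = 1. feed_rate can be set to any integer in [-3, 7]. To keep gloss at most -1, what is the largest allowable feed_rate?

Substituting into the gloss equation gives gloss = feed_rate - 6.
Require feed_rate - 6 ≤ -1, so feed_rate ≤ 5.
The largest integer in [-3, 7] satisfying this is 5.

feed_rate = 5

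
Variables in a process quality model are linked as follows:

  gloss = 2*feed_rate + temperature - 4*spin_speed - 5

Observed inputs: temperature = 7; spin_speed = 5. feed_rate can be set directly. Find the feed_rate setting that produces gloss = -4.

feed_rate = 7

Substituting into the gloss equation gives gloss = 2*feed_rate - 18.
Solve 2*feed_rate - 18 = -4: feed_rate = (-4 + 18) / 2 = 7.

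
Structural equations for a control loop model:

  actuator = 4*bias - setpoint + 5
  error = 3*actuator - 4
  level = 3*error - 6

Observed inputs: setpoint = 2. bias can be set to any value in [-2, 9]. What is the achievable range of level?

-63 to 333

Substituting into the actuator equation gives actuator = 4*bias + 3.
error becomes 12*bias + 5.
level becomes 36*bias + 9.
Linear in bias, so extremes are at the endpoints: bias = -2 gives level = -63; bias = 9 gives level = 333.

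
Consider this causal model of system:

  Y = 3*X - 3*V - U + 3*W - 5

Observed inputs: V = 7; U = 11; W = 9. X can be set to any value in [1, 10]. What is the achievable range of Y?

-7 to 20

Substituting into the Y equation gives Y = 3*X - 10.
Linear in X, so extremes are at the endpoints: X = 1 gives Y = -7; X = 10 gives Y = 20.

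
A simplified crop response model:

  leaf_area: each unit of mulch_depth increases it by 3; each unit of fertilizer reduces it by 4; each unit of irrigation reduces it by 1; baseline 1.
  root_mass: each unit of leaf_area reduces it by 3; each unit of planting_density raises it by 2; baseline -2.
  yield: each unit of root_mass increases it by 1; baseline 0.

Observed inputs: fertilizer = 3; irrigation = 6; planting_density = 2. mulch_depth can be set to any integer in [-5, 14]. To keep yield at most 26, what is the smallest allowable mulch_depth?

mulch_depth = 3

Substituting into the leaf_area equation gives leaf_area = 3*mulch_depth - 17.
This gives root_mass = -9*mulch_depth + 53.
yield becomes -9*mulch_depth + 53.
Require -9*mulch_depth + 53 ≤ 26, so mulch_depth ≥ 3.
The smallest integer in [-5, 14] satisfying this is 3.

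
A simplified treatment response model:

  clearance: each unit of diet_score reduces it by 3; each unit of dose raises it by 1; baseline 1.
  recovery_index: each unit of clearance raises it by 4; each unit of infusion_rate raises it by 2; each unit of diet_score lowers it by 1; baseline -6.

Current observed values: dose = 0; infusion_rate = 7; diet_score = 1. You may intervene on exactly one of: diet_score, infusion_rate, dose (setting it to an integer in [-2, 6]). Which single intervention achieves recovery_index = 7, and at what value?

Intervening on diet_score: recovery_index = -13*diet_score + 12. Reaching 7 requires diet_score = 5/13, not an integer.
Intervening on infusion_rate: recovery_index = 2*infusion_rate - 15. Reaching 7 requires infusion_rate = 11, outside [-2, 6].
Intervening on dose: with other inputs at their observed values, recovery_index = 4*dose - 1. Solving for 7 gives dose = 2, within [-2, 6].

set dose = 2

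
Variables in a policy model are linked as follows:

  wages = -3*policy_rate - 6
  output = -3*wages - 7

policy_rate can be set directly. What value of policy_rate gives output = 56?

Substituting into the output equation gives output = 9*policy_rate + 11.
Solve 9*policy_rate + 11 = 56: policy_rate = (56 - 11) / 9 = 5.

policy_rate = 5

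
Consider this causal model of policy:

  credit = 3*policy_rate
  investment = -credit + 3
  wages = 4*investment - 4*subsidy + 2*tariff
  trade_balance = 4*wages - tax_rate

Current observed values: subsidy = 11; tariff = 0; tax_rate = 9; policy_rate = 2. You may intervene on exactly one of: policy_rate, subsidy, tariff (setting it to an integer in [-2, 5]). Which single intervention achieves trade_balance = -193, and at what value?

set tariff = 5

Intervening on policy_rate: trade_balance = -48*policy_rate - 137. Reaching -193 requires policy_rate = 7/6, not an integer.
Intervening on subsidy: trade_balance = -16*subsidy - 57. Reaching -193 requires subsidy = 17/2, not an integer.
Intervening on tariff: with other inputs at their observed values, trade_balance = 8*tariff - 233. Solving for -193 gives tariff = 5, within [-2, 5].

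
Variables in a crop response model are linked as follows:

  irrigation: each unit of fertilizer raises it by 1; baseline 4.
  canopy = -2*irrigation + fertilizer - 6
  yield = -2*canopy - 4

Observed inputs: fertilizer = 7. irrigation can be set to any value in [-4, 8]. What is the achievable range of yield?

-22 to 26

Intervening on irrigation fixes its value directly, overriding its dependence on fertilizer.
Substituting into the canopy equation gives canopy = -2*irrigation + 1.
yield becomes 4*irrigation - 6.
Linear in irrigation, so extremes are at the endpoints: irrigation = -4 gives yield = -22; irrigation = 8 gives yield = 26.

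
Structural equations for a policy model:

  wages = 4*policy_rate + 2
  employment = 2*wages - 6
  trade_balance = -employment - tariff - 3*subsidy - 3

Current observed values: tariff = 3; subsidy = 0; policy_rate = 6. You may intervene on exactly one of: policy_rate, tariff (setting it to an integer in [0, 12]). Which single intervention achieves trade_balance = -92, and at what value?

Intervening on policy_rate: with other inputs at their observed values, trade_balance = -8*policy_rate - 4. Solving for -92 gives policy_rate = 11, within [0, 12].
Intervening on tariff: trade_balance = -tariff - 49. Reaching -92 requires tariff = 43, outside [0, 12].

set policy_rate = 11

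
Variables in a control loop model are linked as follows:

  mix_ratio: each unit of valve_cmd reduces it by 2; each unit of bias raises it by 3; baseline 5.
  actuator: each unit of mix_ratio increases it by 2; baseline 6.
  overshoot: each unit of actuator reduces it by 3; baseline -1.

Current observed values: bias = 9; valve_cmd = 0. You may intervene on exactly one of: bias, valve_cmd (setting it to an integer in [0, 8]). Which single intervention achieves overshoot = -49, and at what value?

Intervening on bias: with other inputs at their observed values, overshoot = -18*bias - 49. Solving for -49 gives bias = 0, within [0, 8].
Intervening on valve_cmd: overshoot = 12*valve_cmd - 211. Reaching -49 requires valve_cmd = 27/2, not an integer.

set bias = 0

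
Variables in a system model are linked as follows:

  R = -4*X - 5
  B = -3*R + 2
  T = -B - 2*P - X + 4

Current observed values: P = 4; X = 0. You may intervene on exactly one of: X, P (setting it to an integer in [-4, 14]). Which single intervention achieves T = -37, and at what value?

Intervening on X: T = -13*X - 21. Reaching -37 requires X = 16/13, not an integer.
Intervening on P: with other inputs at their observed values, T = -2*P - 13. Solving for -37 gives P = 12, within [-4, 14].

set P = 12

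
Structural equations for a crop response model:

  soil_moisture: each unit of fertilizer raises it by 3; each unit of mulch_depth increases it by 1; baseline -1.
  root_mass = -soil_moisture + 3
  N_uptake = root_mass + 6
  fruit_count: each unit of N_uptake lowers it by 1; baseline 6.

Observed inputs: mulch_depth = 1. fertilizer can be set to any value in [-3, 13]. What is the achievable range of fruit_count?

Substituting into the soil_moisture equation gives soil_moisture = 3*fertilizer.
root_mass becomes -3*fertilizer + 3.
So N_uptake = -3*fertilizer + 9.
Substituting into the fruit_count equation gives fruit_count = 3*fertilizer - 3.
Linear in fertilizer, so extremes are at the endpoints: fertilizer = -3 gives fruit_count = -12; fertilizer = 13 gives fruit_count = 36.

-12 to 36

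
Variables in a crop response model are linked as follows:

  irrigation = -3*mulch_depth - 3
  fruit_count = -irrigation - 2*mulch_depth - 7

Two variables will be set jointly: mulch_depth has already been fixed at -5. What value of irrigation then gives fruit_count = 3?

With mulch_depth held at -5:
Intervening on irrigation fixes its value directly, overriding its dependence on mulch_depth.
Substituting into the fruit_count equation gives fruit_count = -irrigation + 3.
Solve -irrigation + 3 = 3: irrigation = (3 - 3) / -1 = 0.

irrigation = 0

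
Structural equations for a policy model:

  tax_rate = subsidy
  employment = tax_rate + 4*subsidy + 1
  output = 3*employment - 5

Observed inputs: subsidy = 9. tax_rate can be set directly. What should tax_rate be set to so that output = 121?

Intervening on tax_rate fixes its value directly, overriding its dependence on subsidy.
Substituting into the employment equation gives employment = tax_rate + 37.
So output = 3*tax_rate + 106.
Solve 3*tax_rate + 106 = 121: tax_rate = (121 - 106) / 3 = 5.

tax_rate = 5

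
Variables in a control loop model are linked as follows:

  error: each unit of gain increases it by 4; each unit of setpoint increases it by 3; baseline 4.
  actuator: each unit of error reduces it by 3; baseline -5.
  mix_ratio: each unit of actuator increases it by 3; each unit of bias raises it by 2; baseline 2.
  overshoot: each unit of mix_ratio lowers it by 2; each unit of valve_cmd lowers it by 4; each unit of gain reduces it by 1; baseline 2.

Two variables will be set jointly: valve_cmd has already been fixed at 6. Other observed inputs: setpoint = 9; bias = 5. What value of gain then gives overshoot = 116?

With valve_cmd held at 6:
Substituting into the error equation gives error = 4*gain + 31.
Substituting into the actuator equation gives actuator = -12*gain - 98.
This gives mix_ratio = -36*gain - 282.
So overshoot = 71*gain + 542.
Solve 71*gain + 542 = 116: gain = (116 - 542) / 71 = -6.

gain = -6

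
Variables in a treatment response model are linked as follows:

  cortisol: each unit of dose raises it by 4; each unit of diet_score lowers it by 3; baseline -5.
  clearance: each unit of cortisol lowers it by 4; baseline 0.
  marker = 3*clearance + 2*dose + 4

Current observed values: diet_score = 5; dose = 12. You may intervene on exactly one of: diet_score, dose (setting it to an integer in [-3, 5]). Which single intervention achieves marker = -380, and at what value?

set diet_score = 3

Intervening on diet_score: with other inputs at their observed values, marker = 36*diet_score - 488. Solving for -380 gives diet_score = 3, within [-3, 5].
Intervening on dose: marker = -46*dose + 244. Reaching -380 requires dose = 312/23, not an integer.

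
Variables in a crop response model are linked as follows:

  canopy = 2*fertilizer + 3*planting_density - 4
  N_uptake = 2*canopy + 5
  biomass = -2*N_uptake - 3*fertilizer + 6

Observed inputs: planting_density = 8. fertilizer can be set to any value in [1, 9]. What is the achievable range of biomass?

Substituting into the canopy equation gives canopy = 2*fertilizer + 20.
So N_uptake = 4*fertilizer + 45.
So biomass = -11*fertilizer - 84.
Linear in fertilizer, so extremes are at the endpoints: fertilizer = 1 gives biomass = -95; fertilizer = 9 gives biomass = -183.

-183 to -95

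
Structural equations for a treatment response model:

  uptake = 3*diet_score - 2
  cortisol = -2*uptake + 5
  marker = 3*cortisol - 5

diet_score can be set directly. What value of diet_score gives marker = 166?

diet_score = -8

Substituting into the cortisol equation gives cortisol = -6*diet_score + 9.
Substituting into the marker equation gives marker = -18*diet_score + 22.
Solve -18*diet_score + 22 = 166: diet_score = (166 - 22) / -18 = -8.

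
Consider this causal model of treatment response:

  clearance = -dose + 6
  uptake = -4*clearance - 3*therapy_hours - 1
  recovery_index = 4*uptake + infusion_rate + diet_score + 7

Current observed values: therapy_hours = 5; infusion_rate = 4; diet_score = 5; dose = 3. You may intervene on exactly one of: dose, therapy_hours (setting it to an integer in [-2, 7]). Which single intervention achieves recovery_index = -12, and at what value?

Intervening on dose: recovery_index = 16*dose - 144. Reaching -12 requires dose = 33/4, not an integer.
Intervening on therapy_hours: with other inputs at their observed values, recovery_index = -12*therapy_hours - 36. Solving for -12 gives therapy_hours = -2, within [-2, 7].

set therapy_hours = -2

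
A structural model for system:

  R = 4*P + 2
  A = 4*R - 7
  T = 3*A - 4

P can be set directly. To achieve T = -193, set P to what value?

Substituting into the A equation gives A = 16*P + 1.
T becomes 48*P - 1.
Solve 48*P - 1 = -193: P = (-193 + 1) / 48 = -4.

P = -4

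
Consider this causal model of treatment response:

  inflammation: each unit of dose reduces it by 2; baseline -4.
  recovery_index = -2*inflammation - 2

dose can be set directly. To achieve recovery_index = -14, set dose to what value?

dose = -5

Substituting into the recovery_index equation gives recovery_index = 4*dose + 6.
Solve 4*dose + 6 = -14: dose = (-14 - 6) / 4 = -5.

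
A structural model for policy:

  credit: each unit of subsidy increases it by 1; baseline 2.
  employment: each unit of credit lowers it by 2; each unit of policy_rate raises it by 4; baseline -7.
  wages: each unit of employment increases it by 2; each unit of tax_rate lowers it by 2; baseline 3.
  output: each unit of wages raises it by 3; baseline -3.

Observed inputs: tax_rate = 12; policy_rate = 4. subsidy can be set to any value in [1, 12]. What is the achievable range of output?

-180 to -48

Substituting into the employment equation gives employment = -2*subsidy + 5.
So wages = -4*subsidy - 11.
Substituting into the output equation gives output = -12*subsidy - 36.
Linear in subsidy, so extremes are at the endpoints: subsidy = 1 gives output = -48; subsidy = 12 gives output = -180.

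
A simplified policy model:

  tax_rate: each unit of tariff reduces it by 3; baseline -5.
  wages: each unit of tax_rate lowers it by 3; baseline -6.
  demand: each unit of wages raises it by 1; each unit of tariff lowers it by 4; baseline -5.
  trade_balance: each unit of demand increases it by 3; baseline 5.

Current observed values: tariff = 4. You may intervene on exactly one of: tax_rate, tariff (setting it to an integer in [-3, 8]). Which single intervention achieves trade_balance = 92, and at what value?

set tariff = 5

Intervening on tax_rate: trade_balance = -9*tax_rate - 76. Reaching 92 requires tax_rate = -56/3, not an integer.
Intervening on tariff: with other inputs at their observed values, trade_balance = 15*tariff + 17. Solving for 92 gives tariff = 5, within [-3, 8].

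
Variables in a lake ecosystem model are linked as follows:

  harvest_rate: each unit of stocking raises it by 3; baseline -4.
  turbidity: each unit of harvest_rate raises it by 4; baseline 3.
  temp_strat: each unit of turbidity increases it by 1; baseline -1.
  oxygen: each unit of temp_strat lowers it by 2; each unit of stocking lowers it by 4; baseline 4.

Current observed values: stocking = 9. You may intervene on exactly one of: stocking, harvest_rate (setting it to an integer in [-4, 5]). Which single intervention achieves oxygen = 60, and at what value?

Intervening on stocking: with other inputs at their observed values, oxygen = -28*stocking + 32. Solving for 60 gives stocking = -1, within [-4, 5].
Intervening on harvest_rate: oxygen = -8*harvest_rate - 36. Reaching 60 requires harvest_rate = -12, outside [-4, 5].

set stocking = -1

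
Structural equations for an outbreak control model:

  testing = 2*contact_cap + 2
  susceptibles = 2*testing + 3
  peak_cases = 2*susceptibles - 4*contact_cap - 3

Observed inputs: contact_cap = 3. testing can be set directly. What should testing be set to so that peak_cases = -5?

testing = 1

Intervening on testing fixes its value directly, overriding its dependence on contact_cap.
Substituting into the peak_cases equation gives peak_cases = 4*testing - 9.
Solve 4*testing - 9 = -5: testing = (-5 + 9) / 4 = 1.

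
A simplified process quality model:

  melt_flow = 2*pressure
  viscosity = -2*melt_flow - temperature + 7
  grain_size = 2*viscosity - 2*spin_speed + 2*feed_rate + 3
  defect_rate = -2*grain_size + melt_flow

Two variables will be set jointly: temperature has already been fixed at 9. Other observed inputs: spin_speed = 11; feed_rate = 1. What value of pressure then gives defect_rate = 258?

pressure = 12

With temperature held at 9:
Substituting into the viscosity equation gives viscosity = -4*pressure - 2.
grain_size becomes -8*pressure - 21.
Substituting into the defect_rate equation gives defect_rate = 18*pressure + 42.
Solve 18*pressure + 42 = 258: pressure = (258 - 42) / 18 = 12.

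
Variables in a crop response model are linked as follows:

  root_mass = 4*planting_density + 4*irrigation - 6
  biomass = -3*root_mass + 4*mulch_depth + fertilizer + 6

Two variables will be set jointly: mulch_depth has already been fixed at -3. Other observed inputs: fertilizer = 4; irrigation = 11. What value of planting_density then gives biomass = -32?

planting_density = -7

With mulch_depth held at -3:
Substituting into the root_mass equation gives root_mass = 4*planting_density + 38.
Substituting into the biomass equation gives biomass = -12*planting_density - 116.
Solve -12*planting_density - 116 = -32: planting_density = (-32 + 116) / -12 = -7.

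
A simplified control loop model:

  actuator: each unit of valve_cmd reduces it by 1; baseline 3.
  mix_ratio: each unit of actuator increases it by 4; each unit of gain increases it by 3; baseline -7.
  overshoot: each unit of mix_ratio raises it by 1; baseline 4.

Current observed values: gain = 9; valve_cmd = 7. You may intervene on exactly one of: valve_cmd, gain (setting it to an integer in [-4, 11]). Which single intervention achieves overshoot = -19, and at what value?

set gain = 0

Intervening on valve_cmd: overshoot = -4*valve_cmd + 36. Reaching -19 requires valve_cmd = 55/4, not an integer.
Intervening on gain: with other inputs at their observed values, overshoot = 3*gain - 19. Solving for -19 gives gain = 0, within [-4, 11].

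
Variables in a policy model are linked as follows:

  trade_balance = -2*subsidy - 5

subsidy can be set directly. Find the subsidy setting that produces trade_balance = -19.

subsidy = 7

Solve -2*subsidy - 5 = -19: subsidy = (-19 + 5) / -2 = 7.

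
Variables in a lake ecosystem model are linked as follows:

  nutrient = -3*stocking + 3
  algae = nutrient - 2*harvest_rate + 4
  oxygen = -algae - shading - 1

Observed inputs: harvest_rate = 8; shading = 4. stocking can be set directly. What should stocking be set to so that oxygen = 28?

stocking = 8

Substituting into the algae equation gives algae = -3*stocking - 9.
Substituting into the oxygen equation gives oxygen = 3*stocking + 4.
Solve 3*stocking + 4 = 28: stocking = (28 - 4) / 3 = 8.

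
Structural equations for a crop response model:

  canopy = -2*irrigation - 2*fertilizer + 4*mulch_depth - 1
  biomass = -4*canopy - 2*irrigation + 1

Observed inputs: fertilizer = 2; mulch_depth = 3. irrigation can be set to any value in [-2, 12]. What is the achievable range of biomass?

Substituting into the canopy equation gives canopy = -2*irrigation + 7.
So biomass = 6*irrigation - 27.
Linear in irrigation, so extremes are at the endpoints: irrigation = -2 gives biomass = -39; irrigation = 12 gives biomass = 45.

-39 to 45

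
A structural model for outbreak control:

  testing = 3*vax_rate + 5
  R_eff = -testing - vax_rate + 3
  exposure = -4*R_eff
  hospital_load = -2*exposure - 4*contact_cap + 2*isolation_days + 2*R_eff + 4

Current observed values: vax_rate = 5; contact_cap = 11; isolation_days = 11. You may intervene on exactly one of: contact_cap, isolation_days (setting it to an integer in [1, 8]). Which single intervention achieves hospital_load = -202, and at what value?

Intervening on contact_cap: with other inputs at their observed values, hospital_load = -4*contact_cap - 194. Solving for -202 gives contact_cap = 2, within [1, 8].
Intervening on isolation_days: hospital_load = 2*isolation_days - 260. Reaching -202 requires isolation_days = 29, outside [1, 8].

set contact_cap = 2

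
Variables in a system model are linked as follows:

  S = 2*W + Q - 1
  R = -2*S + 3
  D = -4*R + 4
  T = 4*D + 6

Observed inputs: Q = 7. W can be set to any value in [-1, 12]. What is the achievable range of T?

102 to 934

Substituting into the S equation gives S = 2*W + 6.
Substituting into the R equation gives R = -4*W - 9.
So D = 16*W + 40.
This gives T = 64*W + 166.
Linear in W, so extremes are at the endpoints: W = -1 gives T = 102; W = 12 gives T = 934.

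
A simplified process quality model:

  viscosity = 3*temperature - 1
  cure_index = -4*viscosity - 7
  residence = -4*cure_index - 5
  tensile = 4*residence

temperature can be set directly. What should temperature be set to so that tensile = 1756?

Substituting into the cure_index equation gives cure_index = -12*temperature - 3.
Substituting into the residence equation gives residence = 48*temperature + 7.
Substituting into the tensile equation gives tensile = 192*temperature + 28.
Solve 192*temperature + 28 = 1756: temperature = (1756 - 28) / 192 = 9.

temperature = 9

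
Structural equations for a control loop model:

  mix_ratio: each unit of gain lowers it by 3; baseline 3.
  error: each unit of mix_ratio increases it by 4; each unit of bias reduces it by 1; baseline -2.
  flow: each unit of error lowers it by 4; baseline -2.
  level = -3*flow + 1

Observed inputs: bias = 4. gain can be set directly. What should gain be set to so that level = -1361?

Substituting into the error equation gives error = -12*gain + 6.
Substituting into the flow equation gives flow = 48*gain - 26.
Substituting into the level equation gives level = -144*gain + 79.
Solve -144*gain + 79 = -1361: gain = (-1361 - 79) / -144 = 10.

gain = 10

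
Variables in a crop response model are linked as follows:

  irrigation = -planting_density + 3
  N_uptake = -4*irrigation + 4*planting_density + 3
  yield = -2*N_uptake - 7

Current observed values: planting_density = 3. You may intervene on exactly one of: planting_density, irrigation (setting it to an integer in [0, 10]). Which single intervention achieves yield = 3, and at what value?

Intervening on planting_density: yield = -16*planting_density + 11. Reaching 3 requires planting_density = 1/2, not an integer.
Intervening on irrigation: with other inputs at their observed values, yield = 8*irrigation - 37. Solving for 3 gives irrigation = 5, within [0, 10].

set irrigation = 5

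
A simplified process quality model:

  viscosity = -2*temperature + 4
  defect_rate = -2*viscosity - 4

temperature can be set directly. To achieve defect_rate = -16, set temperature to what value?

Substituting into the defect_rate equation gives defect_rate = 4*temperature - 12.
Solve 4*temperature - 12 = -16: temperature = (-16 + 12) / 4 = -1.

temperature = -1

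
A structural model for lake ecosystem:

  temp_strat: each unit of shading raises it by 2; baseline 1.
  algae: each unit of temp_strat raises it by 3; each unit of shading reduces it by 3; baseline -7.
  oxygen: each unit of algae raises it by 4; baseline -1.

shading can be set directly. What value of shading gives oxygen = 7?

shading = 2

Substituting into the algae equation gives algae = 3*shading - 4.
Substituting into the oxygen equation gives oxygen = 12*shading - 17.
Solve 12*shading - 17 = 7: shading = (7 + 17) / 12 = 2.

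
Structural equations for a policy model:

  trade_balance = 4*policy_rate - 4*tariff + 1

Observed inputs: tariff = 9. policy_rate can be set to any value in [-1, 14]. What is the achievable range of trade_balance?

-39 to 21

Substituting into the trade_balance equation gives trade_balance = 4*policy_rate - 35.
Linear in policy_rate, so extremes are at the endpoints: policy_rate = -1 gives trade_balance = -39; policy_rate = 14 gives trade_balance = 21.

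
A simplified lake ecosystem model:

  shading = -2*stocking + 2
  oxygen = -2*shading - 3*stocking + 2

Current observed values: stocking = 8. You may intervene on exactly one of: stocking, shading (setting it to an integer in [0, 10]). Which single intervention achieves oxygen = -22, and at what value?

Intervening on stocking: oxygen = stocking - 2. Reaching -22 requires stocking = -20, outside [0, 10].
Intervening on shading: with other inputs at their observed values, oxygen = -2*shading - 22. Solving for -22 gives shading = 0, within [0, 10].

set shading = 0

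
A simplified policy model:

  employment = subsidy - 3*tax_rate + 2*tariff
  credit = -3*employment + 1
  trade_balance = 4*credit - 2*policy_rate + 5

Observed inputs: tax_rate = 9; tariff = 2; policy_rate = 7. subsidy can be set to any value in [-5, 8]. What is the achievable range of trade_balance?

175 to 331

Substituting into the employment equation gives employment = subsidy - 23.
So credit = -3*subsidy + 70.
trade_balance becomes -12*subsidy + 271.
Linear in subsidy, so extremes are at the endpoints: subsidy = -5 gives trade_balance = 331; subsidy = 8 gives trade_balance = 175.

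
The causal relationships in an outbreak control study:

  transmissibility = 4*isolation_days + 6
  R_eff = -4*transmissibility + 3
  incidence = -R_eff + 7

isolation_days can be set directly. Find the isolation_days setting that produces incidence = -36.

isolation_days = -4

Substituting into the R_eff equation gives R_eff = -16*isolation_days - 21.
incidence becomes 16*isolation_days + 28.
Solve 16*isolation_days + 28 = -36: isolation_days = (-36 - 28) / 16 = -4.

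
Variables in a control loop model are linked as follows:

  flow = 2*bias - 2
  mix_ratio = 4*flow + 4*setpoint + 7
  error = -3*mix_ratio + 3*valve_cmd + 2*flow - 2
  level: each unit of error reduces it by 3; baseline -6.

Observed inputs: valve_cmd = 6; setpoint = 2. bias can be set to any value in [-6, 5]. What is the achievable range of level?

-339 to 321

Substituting into the mix_ratio equation gives mix_ratio = 8*bias + 7.
Substituting into the error equation gives error = -20*bias - 9.
Substituting into the level equation gives level = 60*bias + 21.
Linear in bias, so extremes are at the endpoints: bias = -6 gives level = -339; bias = 5 gives level = 321.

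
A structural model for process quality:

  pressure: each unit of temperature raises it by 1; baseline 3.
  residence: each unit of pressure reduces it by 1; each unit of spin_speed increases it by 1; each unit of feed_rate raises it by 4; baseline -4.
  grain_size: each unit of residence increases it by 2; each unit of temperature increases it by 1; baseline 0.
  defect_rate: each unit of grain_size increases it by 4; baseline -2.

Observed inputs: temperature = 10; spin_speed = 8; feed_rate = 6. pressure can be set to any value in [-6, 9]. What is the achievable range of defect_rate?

Intervening on pressure fixes its value directly, overriding its dependence on temperature.
Substituting into the residence equation gives residence = -pressure + 28.
So grain_size = -2*pressure + 66.
Substituting into the defect_rate equation gives defect_rate = -8*pressure + 262.
Linear in pressure, so extremes are at the endpoints: pressure = -6 gives defect_rate = 310; pressure = 9 gives defect_rate = 190.

190 to 310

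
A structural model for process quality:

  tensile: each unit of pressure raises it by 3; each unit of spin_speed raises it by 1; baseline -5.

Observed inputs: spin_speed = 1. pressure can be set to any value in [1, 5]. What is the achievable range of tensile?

Substituting into the tensile equation gives tensile = 3*pressure - 4.
Linear in pressure, so extremes are at the endpoints: pressure = 1 gives tensile = -1; pressure = 5 gives tensile = 11.

-1 to 11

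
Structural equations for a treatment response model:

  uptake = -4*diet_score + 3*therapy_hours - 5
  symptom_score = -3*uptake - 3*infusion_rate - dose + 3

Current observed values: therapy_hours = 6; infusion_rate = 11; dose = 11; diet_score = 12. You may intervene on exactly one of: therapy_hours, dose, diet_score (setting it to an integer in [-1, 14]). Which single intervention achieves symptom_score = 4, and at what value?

set diet_score = 7

Intervening on therapy_hours: symptom_score = -9*therapy_hours + 118. Reaching 4 requires therapy_hours = 38/3, not an integer.
Intervening on dose: symptom_score = -dose + 75. Reaching 4 requires dose = 71, outside [-1, 14].
Intervening on diet_score: with other inputs at their observed values, symptom_score = 12*diet_score - 80. Solving for 4 gives diet_score = 7, within [-1, 14].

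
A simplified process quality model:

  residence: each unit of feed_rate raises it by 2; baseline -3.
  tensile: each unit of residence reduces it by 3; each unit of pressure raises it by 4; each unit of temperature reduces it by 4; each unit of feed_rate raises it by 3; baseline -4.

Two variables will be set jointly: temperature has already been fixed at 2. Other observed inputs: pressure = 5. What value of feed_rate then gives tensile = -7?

feed_rate = 8

With temperature held at 2:
Substituting into the tensile equation gives tensile = -3*feed_rate + 17.
Solve -3*feed_rate + 17 = -7: feed_rate = (-7 - 17) / -3 = 8.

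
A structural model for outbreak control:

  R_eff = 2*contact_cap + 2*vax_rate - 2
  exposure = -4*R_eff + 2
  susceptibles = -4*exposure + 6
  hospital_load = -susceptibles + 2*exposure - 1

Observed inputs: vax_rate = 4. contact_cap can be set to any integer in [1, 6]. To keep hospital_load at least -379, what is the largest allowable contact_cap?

Substituting into the R_eff equation gives R_eff = 2*contact_cap + 6.
Substituting into the exposure equation gives exposure = -8*contact_cap - 22.
So susceptibles = 32*contact_cap + 94.
This gives hospital_load = -48*contact_cap - 139.
Require -48*contact_cap - 139 ≥ -379, so contact_cap ≤ 5.
The largest integer in [1, 6] satisfying this is 5.

contact_cap = 5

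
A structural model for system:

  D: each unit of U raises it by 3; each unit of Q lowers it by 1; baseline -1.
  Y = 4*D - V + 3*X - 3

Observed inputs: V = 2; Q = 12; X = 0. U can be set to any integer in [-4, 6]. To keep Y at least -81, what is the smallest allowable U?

U = -2

Substituting into the D equation gives D = 3*U - 13.
So Y = 12*U - 57.
Require 12*U - 57 ≥ -81, so U ≥ -2.
The smallest integer in [-4, 6] satisfying this is -2.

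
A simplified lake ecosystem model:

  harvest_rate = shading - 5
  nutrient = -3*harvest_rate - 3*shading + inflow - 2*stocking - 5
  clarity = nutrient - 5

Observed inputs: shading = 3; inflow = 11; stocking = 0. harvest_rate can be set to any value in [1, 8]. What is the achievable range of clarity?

-32 to -11

Intervening on harvest_rate fixes its value directly, overriding its dependence on shading.
Substituting into the nutrient equation gives nutrient = -3*harvest_rate - 3.
This gives clarity = -3*harvest_rate - 8.
Linear in harvest_rate, so extremes are at the endpoints: harvest_rate = 1 gives clarity = -11; harvest_rate = 8 gives clarity = -32.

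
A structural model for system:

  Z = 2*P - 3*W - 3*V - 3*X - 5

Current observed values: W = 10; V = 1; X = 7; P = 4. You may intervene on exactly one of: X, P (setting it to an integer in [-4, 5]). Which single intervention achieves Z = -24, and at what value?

Intervening on X: with other inputs at their observed values, Z = -3*X - 30. Solving for -24 gives X = -2, within [-4, 5].
Intervening on P: Z = 2*P - 59. Reaching -24 requires P = 35/2, not an integer.

set X = -2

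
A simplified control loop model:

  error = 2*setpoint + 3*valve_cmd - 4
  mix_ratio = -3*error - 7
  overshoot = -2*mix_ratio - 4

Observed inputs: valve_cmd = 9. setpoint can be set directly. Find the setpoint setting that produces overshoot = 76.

setpoint = -6

Substituting into the error equation gives error = 2*setpoint + 23.
Substituting into the mix_ratio equation gives mix_ratio = -6*setpoint - 76.
Substituting into the overshoot equation gives overshoot = 12*setpoint + 148.
Solve 12*setpoint + 148 = 76: setpoint = (76 - 148) / 12 = -6.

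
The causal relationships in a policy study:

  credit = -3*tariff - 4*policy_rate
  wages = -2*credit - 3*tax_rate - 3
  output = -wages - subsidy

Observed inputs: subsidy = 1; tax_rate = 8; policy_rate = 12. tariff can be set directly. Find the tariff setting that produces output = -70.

tariff = 0

Substituting into the credit equation gives credit = -3*tariff - 48.
wages becomes 6*tariff + 69.
Substituting into the output equation gives output = -6*tariff - 70.
Solve -6*tariff - 70 = -70: tariff = (-70 + 70) / -6 = 0.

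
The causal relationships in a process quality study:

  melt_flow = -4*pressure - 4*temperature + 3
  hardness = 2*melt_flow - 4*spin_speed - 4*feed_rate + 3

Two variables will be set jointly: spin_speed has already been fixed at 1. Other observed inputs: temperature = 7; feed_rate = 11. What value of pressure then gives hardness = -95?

pressure = 0

With spin_speed held at 1:
Substituting into the melt_flow equation gives melt_flow = -4*pressure - 25.
Substituting into the hardness equation gives hardness = -8*pressure - 95.
Solve -8*pressure - 95 = -95: pressure = (-95 + 95) / -8 = 0.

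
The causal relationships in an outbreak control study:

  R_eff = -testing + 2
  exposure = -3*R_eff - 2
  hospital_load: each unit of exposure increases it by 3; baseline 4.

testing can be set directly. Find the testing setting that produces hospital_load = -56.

Substituting into the exposure equation gives exposure = 3*testing - 8.
So hospital_load = 9*testing - 20.
Solve 9*testing - 20 = -56: testing = (-56 + 20) / 9 = -4.

testing = -4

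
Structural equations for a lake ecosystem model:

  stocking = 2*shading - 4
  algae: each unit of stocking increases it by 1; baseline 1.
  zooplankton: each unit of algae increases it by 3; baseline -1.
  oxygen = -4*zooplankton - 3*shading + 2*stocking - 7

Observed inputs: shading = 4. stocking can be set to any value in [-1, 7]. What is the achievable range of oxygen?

Intervening on stocking fixes its value directly, overriding its dependence on shading.
Substituting into the zooplankton equation gives zooplankton = 3*stocking + 2.
Substituting into the oxygen equation gives oxygen = -10*stocking - 27.
Linear in stocking, so extremes are at the endpoints: stocking = -1 gives oxygen = -17; stocking = 7 gives oxygen = -97.

-97 to -17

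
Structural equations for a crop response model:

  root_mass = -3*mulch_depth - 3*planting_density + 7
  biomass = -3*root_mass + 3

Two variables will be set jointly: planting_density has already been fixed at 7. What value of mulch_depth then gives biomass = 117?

mulch_depth = 8

With planting_density held at 7:
Substituting into the root_mass equation gives root_mass = -3*mulch_depth - 14.
This gives biomass = 9*mulch_depth + 45.
Solve 9*mulch_depth + 45 = 117: mulch_depth = (117 - 45) / 9 = 8.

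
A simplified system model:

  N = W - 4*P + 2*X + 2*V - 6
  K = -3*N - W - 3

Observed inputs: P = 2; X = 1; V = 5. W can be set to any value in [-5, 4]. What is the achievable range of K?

Substituting into the N equation gives N = W - 2.
Substituting into the K equation gives K = -4*W + 3.
Linear in W, so extremes are at the endpoints: W = -5 gives K = 23; W = 4 gives K = -13.

-13 to 23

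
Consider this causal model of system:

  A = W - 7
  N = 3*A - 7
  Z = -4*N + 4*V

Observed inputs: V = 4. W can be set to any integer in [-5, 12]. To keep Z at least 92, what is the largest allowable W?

Substituting into the N equation gives N = 3*W - 28.
Substituting into the Z equation gives Z = -12*W + 128.
Require -12*W + 128 ≥ 92, so W ≤ 3.
The largest integer in [-5, 12] satisfying this is 3.

W = 3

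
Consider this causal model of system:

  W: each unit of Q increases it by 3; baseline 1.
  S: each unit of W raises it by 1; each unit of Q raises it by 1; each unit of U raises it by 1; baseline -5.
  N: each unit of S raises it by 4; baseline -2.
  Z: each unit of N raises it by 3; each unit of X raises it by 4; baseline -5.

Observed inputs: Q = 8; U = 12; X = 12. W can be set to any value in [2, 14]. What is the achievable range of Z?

241 to 385

Intervening on W fixes its value directly, overriding its dependence on Q.
Substituting into the S equation gives S = W + 15.
So N = 4*W + 58.
So Z = 12*W + 217.
Linear in W, so extremes are at the endpoints: W = 2 gives Z = 241; W = 14 gives Z = 385.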